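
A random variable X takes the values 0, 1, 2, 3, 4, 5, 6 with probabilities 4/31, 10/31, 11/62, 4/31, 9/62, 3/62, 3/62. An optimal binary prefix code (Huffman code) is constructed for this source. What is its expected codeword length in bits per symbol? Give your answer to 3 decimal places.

2.597 bits/symbol

Repeatedly combine the two least-probable nodes; the expected code length is the sum of the merged weights.
merge 3/62 + 3/62 → 3/31
merge 3/31 + 4/31 → 7/31
merge 4/31 + 9/62 → 17/62
merge 11/62 + 7/31 → 25/62
merge 17/62 + 10/31 → 37/62
merge 25/62 + 37/62 → 1
L = 3/31 + 7/31 + 17/62 + 25/62 + 37/62 + 1 = 161/62 ≈ 2.597 bits/symbol.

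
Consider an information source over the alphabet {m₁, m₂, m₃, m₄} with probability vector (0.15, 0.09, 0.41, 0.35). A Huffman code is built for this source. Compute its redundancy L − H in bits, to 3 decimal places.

0.049 bits

Entropy H = −Σ p log₂ p ≈ 1.7807 bits.
Huffman merges: 9/100+3/20→6/25; 6/25+7/20→59/100; 41/100+59/100→1. L = 183/100 ≈ 1.8300.
L − H = 1.8300 − 1.7807 = 0.049 bits.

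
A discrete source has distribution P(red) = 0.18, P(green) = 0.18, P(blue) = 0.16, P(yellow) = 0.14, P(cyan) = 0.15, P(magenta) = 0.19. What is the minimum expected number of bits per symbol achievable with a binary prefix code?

Repeatedly combine the two least-probable nodes; the expected code length is the sum of the merged weights.
merge 7/50 + 3/20 → 29/100
merge 4/25 + 9/50 → 17/50
merge 9/50 + 19/100 → 37/100
merge 29/100 + 17/50 → 63/100
merge 37/100 + 63/100 → 1
L = 29/100 + 17/50 + 37/100 + 63/100 + 1 = 263/100 = 2.63 bits/symbol.

2.63 bits/symbol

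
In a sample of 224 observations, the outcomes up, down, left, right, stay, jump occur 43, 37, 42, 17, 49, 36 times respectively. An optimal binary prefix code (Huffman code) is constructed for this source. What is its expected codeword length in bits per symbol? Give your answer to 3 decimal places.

2.589 bits/symbol

Probabilities are the counts divided by 224.
Repeatedly combine the two least-probable nodes; the expected code length is the sum of the merged weights.
merge 17/224 + 9/56 → 53/224
merge 37/224 + 3/16 → 79/224
merge 43/224 + 7/32 → 23/56
merge 53/224 + 79/224 → 33/56
merge 23/56 + 33/56 → 1
L = 53/224 + 79/224 + 23/56 + 33/56 + 1 = 145/56 ≈ 2.589 bits/symbol.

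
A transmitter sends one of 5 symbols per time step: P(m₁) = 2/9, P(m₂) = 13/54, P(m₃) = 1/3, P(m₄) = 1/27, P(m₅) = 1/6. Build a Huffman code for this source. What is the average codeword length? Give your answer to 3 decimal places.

Repeatedly combine the two least-probable nodes; the expected code length is the sum of the merged weights.
merge 1/27 + 1/6 → 11/54
merge 11/54 + 2/9 → 23/54
merge 13/54 + 1/3 → 31/54
merge 23/54 + 31/54 → 1
L = 11/54 + 23/54 + 31/54 + 1 = 119/54 ≈ 2.204 bits/symbol.

2.204 bits/symbol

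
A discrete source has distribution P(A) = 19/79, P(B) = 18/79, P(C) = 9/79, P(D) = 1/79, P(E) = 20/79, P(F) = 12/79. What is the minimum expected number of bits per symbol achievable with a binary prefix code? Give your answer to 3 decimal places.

Repeatedly combine the two least-probable nodes; the expected code length is the sum of the merged weights.
merge 1/79 + 9/79 → 10/79
merge 10/79 + 12/79 → 22/79
merge 18/79 + 19/79 → 37/79
merge 20/79 + 22/79 → 42/79
merge 37/79 + 42/79 → 1
L = 10/79 + 22/79 + 37/79 + 42/79 + 1 = 190/79 ≈ 2.405 bits/symbol.

2.405 bits/symbol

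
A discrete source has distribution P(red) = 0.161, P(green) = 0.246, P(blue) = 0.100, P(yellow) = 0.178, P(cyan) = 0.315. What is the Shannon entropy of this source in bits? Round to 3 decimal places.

2.222 bits

H = −Σ pᵢ log₂ pᵢ.
−0.161·log₂(0.161) = 0.4242
−0.246·log₂(0.246) = 0.4977
−0.100·log₂(0.100) = 0.3322
−0.178·log₂(0.178) = 0.4432
−0.315·log₂(0.315) = 0.5250
Sum ≈ 2.2223 → 2.222 bits.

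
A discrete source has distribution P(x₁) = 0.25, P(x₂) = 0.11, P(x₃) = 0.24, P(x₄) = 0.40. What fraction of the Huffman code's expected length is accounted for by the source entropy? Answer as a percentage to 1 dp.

96.1%

Entropy H = −Σ p log₂ p ≈ 1.8732 bits.
Huffman merges: 11/100+6/25→7/20; 1/4+7/20→3/5; 2/5+3/5→1. L = 39/20 ≈ 1.9500.
Efficiency = H/L = 1.8732/1.9500 = 96.1%.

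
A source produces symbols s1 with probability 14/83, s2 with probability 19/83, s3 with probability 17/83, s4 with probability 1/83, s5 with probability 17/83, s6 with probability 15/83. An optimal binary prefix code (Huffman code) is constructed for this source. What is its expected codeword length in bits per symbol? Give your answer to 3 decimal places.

2.542 bits/symbol

Repeatedly combine the two least-probable nodes; the expected code length is the sum of the merged weights.
merge 1/83 + 14/83 → 15/83
merge 15/83 + 15/83 → 30/83
merge 17/83 + 17/83 → 34/83
merge 19/83 + 30/83 → 49/83
merge 34/83 + 49/83 → 1
L = 15/83 + 30/83 + 34/83 + 49/83 + 1 = 211/83 ≈ 2.542 bits/symbol.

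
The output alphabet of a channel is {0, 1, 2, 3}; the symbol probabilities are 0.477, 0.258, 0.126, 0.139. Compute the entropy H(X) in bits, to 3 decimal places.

1.786 bits

H = −Σ pᵢ log₂ pᵢ.
−0.477·log₂(0.477) = 0.5094
−0.258·log₂(0.258) = 0.5043
−0.126·log₂(0.126) = 0.3766
−0.139·log₂(0.139) = 0.3957
Sum ≈ 1.7859 → 1.786 bits.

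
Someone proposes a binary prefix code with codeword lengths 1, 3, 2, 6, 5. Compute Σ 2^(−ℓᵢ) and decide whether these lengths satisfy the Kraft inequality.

With common denominator 2^6 = 64: Σ 2^(−ℓᵢ) = 32/64 + 8/64 + 16/64 + 1/64 + 2/64 = 59/64 = 0.921875.
Kraft's inequality requires Σ ≤ 1; here Σ = 0.921875 ≤ 1, so such a prefix code exists.

0.921875; yes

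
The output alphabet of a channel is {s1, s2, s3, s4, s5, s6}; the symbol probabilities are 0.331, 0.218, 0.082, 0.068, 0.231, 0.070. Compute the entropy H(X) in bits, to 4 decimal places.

2.3236 bits

H = −Σ pᵢ log₂ pᵢ.
−0.331·log₂(0.331) = 0.5280
−0.218·log₂(0.218) = 0.4791
−0.082·log₂(0.082) = 0.2959
−0.068·log₂(0.068) = 0.2637
−0.231·log₂(0.231) = 0.4883
−0.070·log₂(0.070) = 0.2686
Sum ≈ 2.3236 → 2.3236 bits.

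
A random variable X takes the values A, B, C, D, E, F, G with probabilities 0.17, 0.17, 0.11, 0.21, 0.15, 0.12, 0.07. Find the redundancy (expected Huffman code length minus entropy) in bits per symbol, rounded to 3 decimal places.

Entropy H = −Σ p log₂ p ≈ 2.7385 bits.
Huffman merges: 7/100+11/100→9/50; 3/25+3/20→27/100; 17/100+17/100→17/50; 9/50+21/100→39/100; 27/100+17/50→61/100; 39/100+61/100→1. L = 279/100 ≈ 2.7900.
L − H = 2.7900 − 2.7385 = 0.052 bits.

0.052 bits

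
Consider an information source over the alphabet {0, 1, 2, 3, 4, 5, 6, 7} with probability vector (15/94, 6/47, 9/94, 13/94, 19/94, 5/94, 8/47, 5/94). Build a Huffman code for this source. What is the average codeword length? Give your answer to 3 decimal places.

2.904 bits/symbol

Repeatedly combine the two least-probable nodes; the expected code length is the sum of the merged weights.
merge 5/94 + 5/94 → 5/47
merge 9/94 + 5/47 → 19/94
merge 6/47 + 13/94 → 25/94
merge 15/94 + 8/47 → 31/94
merge 19/94 + 19/94 → 19/47
merge 25/94 + 31/94 → 28/47
merge 19/47 + 28/47 → 1
L = 5/47 + 19/94 + 25/94 + 31/94 + 19/47 + 28/47 + 1 = 273/94 ≈ 2.904 bits/symbol.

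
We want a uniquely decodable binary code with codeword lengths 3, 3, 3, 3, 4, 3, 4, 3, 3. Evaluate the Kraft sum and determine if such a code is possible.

1; yes

With common denominator 2^4 = 16: Σ 2^(−ℓᵢ) = 2/16 + 2/16 + 2/16 + 2/16 + 1/16 + 2/16 + 1/16 + 2/16 + 2/16 = 16/16 = 1.
Kraft's inequality requires Σ ≤ 1; here Σ = 1 ≤ 1, so such a prefix code exists.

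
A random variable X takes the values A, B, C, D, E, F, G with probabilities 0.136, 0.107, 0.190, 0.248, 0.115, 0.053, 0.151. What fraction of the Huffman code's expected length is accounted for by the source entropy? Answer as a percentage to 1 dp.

98.7%

Entropy H = −Σ p log₂ p ≈ 2.6858 bits.
Huffman merges: 53/1000+107/1000→4/25; 23/200+17/125→251/1000; 151/1000+4/25→311/1000; 19/100+31/125→219/500; 251/1000+311/1000→281/500; 219/500+281/500→1. L = 1361/500 ≈ 2.7220.
Efficiency = H/L = 2.6858/2.7220 = 98.7%.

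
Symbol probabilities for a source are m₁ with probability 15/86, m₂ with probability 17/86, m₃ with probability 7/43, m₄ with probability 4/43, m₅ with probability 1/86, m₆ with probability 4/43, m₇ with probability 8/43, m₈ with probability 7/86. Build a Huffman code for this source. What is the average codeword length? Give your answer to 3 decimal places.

Repeatedly combine the two least-probable nodes; the expected code length is the sum of the merged weights.
merge 1/86 + 7/86 → 4/43
merge 4/43 + 4/43 → 8/43
merge 4/43 + 7/43 → 11/43
merge 15/86 + 8/43 → 31/86
merge 8/43 + 17/86 → 33/86
merge 11/43 + 31/86 → 53/86
merge 33/86 + 53/86 → 1
L = 4/43 + 8/43 + 11/43 + 31/86 + 33/86 + 53/86 + 1 = 249/86 ≈ 2.895 bits/symbol.

2.895 bits/symbol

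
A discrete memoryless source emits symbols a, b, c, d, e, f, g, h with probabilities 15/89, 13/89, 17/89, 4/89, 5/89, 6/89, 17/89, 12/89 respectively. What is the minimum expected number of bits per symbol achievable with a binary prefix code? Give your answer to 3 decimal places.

Repeatedly combine the two least-probable nodes; the expected code length is the sum of the merged weights.
merge 4/89 + 5/89 → 9/89
merge 6/89 + 9/89 → 15/89
merge 12/89 + 13/89 → 25/89
merge 15/89 + 15/89 → 30/89
merge 17/89 + 17/89 → 34/89
merge 25/89 + 30/89 → 55/89
merge 34/89 + 55/89 → 1
L = 9/89 + 15/89 + 25/89 + 30/89 + 34/89 + 55/89 + 1 = 257/89 ≈ 2.888 bits/symbol.

2.888 bits/symbol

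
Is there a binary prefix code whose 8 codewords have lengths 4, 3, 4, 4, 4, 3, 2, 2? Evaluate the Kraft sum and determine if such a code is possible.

With common denominator 2^4 = 16: Σ 2^(−ℓᵢ) = 1/16 + 2/16 + 1/16 + 1/16 + 1/16 + 2/16 + 4/16 + 4/16 = 16/16 = 1.
Kraft's inequality requires Σ ≤ 1; here Σ = 1 ≤ 1, so such a prefix code exists.

1; yes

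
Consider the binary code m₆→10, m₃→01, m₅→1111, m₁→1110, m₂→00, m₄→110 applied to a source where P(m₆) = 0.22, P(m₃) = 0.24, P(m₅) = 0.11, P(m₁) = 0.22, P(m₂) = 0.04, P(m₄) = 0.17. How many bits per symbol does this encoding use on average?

2.83 bits/symbol

L̄ = Σ pᵢ·ℓᵢ = 0.22·2 + 0.24·2 + 0.11·4 + 0.22·4 + 0.04·2 + 0.17·3 = 2.83 bits/symbol.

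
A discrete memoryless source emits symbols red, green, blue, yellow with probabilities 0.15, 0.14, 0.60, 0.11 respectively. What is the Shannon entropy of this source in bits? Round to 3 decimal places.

H = −Σ pᵢ log₂ pᵢ.
−0.15·log₂(0.15) = 0.4105
−0.14·log₂(0.14) = 0.3971
−0.60·log₂(0.60) = 0.4422
−0.11·log₂(0.11) = 0.3503
Sum ≈ 1.6001 → 1.600 bits.

1.600 bits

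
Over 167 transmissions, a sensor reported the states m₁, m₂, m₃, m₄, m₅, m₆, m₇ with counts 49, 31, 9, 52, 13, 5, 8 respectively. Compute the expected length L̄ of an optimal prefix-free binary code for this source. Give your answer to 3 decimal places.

2.419 bits/symbol

Probabilities are the counts divided by 167.
Repeatedly combine the two least-probable nodes; the expected code length is the sum of the merged weights.
merge 5/167 + 8/167 → 13/167
merge 9/167 + 13/167 → 22/167
merge 13/167 + 22/167 → 35/167
merge 31/167 + 35/167 → 66/167
merge 49/167 + 52/167 → 101/167
merge 66/167 + 101/167 → 1
L = 13/167 + 22/167 + 35/167 + 66/167 + 101/167 + 1 = 404/167 ≈ 2.419 bits/symbol.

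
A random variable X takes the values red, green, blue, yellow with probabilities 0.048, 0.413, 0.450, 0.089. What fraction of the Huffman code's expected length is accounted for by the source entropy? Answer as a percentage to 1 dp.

92.8%

Entropy H = −Σ p log₂ p ≈ 1.5662 bits.
Huffman merges: 6/125+89/1000→137/1000; 137/1000+413/1000→11/20; 9/20+11/20→1. L = 1687/1000 ≈ 1.6870.
Efficiency = H/L = 1.5662/1.6870 = 92.8%.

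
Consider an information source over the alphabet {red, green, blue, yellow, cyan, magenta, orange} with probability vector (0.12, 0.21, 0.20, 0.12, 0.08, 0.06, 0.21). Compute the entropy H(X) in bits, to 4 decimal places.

2.6792 bits

H = −Σ pᵢ log₂ pᵢ.
−0.12·log₂(0.12) = 0.3671
−0.21·log₂(0.21) = 0.4728
−0.20·log₂(0.20) = 0.4644
−0.12·log₂(0.12) = 0.3671
−0.08·log₂(0.08) = 0.2915
−0.06·log₂(0.06) = 0.2435
−0.21·log₂(0.21) = 0.4728
Sum ≈ 2.6792 → 2.6792 bits.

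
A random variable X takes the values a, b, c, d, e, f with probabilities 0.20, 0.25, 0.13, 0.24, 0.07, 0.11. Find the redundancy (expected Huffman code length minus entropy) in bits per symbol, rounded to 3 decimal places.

0.030 bits

Entropy H = −Σ p log₂ p ≈ 2.4600 bits.
Huffman merges: 7/100+11/100→9/50; 13/100+9/50→31/100; 1/5+6/25→11/25; 1/4+31/100→14/25; 11/25+14/25→1. L = 249/100 ≈ 2.4900.
L − H = 2.4900 − 2.4600 = 0.030 bits.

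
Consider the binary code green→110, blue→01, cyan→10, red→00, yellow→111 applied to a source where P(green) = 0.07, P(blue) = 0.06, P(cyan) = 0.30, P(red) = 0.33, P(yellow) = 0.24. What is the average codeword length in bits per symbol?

2.31 bits/symbol

L̄ = Σ pᵢ·ℓᵢ = 0.07·3 + 0.06·2 + 0.30·2 + 0.33·2 + 0.24·3 = 2.31 bits/symbol.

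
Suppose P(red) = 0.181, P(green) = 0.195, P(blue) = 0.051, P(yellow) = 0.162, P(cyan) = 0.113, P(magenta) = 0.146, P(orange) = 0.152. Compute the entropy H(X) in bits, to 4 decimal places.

H = −Σ pᵢ log₂ pᵢ.
−0.181·log₂(0.181) = 0.4463
−0.195·log₂(0.195) = 0.4599
−0.051·log₂(0.051) = 0.2190
−0.162·log₂(0.162) = 0.4254
−0.113·log₂(0.113) = 0.3555
−0.146·log₂(0.146) = 0.4053
−0.152·log₂(0.152) = 0.4131
Sum ≈ 2.7245 → 2.7245 bits.

2.7245 bits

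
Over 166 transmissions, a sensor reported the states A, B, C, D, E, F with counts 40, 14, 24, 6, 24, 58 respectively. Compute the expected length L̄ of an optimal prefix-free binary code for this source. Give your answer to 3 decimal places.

Probabilities are the counts divided by 166.
Repeatedly combine the two least-probable nodes; the expected code length is the sum of the merged weights.
merge 3/83 + 7/83 → 10/83
merge 10/83 + 12/83 → 22/83
merge 12/83 + 20/83 → 32/83
merge 22/83 + 29/83 → 51/83
merge 32/83 + 51/83 → 1
L = 10/83 + 22/83 + 32/83 + 51/83 + 1 = 198/83 ≈ 2.386 bits/symbol.

2.386 bits/symbol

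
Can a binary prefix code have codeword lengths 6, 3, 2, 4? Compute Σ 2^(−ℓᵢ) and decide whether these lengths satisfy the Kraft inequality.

With common denominator 2^6 = 64: Σ 2^(−ℓᵢ) = 1/64 + 8/64 + 16/64 + 4/64 = 29/64 = 0.453125.
Kraft's inequality requires Σ ≤ 1; here Σ = 0.453125 ≤ 1, so such a prefix code exists.

0.453125; yes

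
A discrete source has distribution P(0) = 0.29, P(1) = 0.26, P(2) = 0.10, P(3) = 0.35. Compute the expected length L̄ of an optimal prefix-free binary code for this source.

Repeatedly combine the two least-probable nodes; the expected code length is the sum of the merged weights.
merge 1/10 + 13/50 → 9/25
merge 29/100 + 7/20 → 16/25
merge 9/25 + 16/25 → 1
L = 9/25 + 16/25 + 1 = 2 bits/symbol.

2 bits/symbol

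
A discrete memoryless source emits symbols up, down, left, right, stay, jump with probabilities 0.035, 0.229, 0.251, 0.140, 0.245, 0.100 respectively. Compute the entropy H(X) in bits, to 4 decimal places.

H = −Σ pᵢ log₂ pᵢ.
−0.035·log₂(0.035) = 0.1693
−0.229·log₂(0.229) = 0.4870
−0.251·log₂(0.251) = 0.5006
−0.140·log₂(0.140) = 0.3971
−0.245·log₂(0.245) = 0.4971
−0.100·log₂(0.100) = 0.3322
Sum ≈ 2.3833 → 2.3833 bits.

2.3833 bits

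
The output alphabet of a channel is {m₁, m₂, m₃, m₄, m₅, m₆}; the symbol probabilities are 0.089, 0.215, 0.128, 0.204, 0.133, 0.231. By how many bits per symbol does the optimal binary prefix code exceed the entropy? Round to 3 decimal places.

0.044 bits

Entropy H = −Σ p log₂ p ≈ 2.5103 bits.
Huffman merges: 89/1000+16/125→217/1000; 133/1000+51/250→337/1000; 43/200+217/1000→54/125; 231/1000+337/1000→71/125; 54/125+71/125→1. L = 1277/500 ≈ 2.5540.
L − H = 2.5540 − 2.5103 = 0.044 bits.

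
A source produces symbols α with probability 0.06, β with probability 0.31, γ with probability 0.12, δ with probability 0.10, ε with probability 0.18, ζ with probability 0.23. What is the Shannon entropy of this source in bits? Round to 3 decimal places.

H = −Σ pᵢ log₂ pᵢ.
−0.06·log₂(0.06) = 0.2435
−0.31·log₂(0.31) = 0.5238
−0.12·log₂(0.12) = 0.3671
−0.10·log₂(0.10) = 0.3322
−0.18·log₂(0.18) = 0.4453
−0.23·log₂(0.23) = 0.4877
Sum ≈ 2.3996 → 2.400 bits.

2.400 bits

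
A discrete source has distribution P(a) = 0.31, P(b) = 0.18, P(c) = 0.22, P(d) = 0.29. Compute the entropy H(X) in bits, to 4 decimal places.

H = −Σ pᵢ log₂ pᵢ.
−0.31·log₂(0.31) = 0.5238
−0.18·log₂(0.18) = 0.4453
−0.22·log₂(0.22) = 0.4806
−0.29·log₂(0.29) = 0.5179
Sum ≈ 1.9676 → 1.9676 bits.

1.9676 bits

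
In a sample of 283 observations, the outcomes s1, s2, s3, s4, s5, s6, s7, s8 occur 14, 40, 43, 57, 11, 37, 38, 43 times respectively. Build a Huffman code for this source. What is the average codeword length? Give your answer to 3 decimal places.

2.887 bits/symbol

Probabilities are the counts divided by 283.
Repeatedly combine the two least-probable nodes; the expected code length is the sum of the merged weights.
merge 11/283 + 14/283 → 25/283
merge 25/283 + 37/283 → 62/283
merge 38/283 + 40/283 → 78/283
merge 43/283 + 43/283 → 86/283
merge 57/283 + 62/283 → 119/283
merge 78/283 + 86/283 → 164/283
merge 119/283 + 164/283 → 1
L = 25/283 + 62/283 + 78/283 + 86/283 + 119/283 + 164/283 + 1 = 817/283 ≈ 2.887 bits/symbol.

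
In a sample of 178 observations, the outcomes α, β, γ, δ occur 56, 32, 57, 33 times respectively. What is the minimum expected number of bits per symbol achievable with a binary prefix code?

2 bits/symbol

Probabilities are the counts divided by 178.
Repeatedly combine the two least-probable nodes; the expected code length is the sum of the merged weights.
merge 16/89 + 33/178 → 65/178
merge 28/89 + 57/178 → 113/178
merge 65/178 + 113/178 → 1
L = 65/178 + 113/178 + 1 = 2 bits/symbol.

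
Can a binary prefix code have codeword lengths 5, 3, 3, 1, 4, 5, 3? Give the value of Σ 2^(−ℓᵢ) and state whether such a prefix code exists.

1; yes

With common denominator 2^5 = 32: Σ 2^(−ℓᵢ) = 1/32 + 4/32 + 4/32 + 16/32 + 2/32 + 1/32 + 4/32 = 32/32 = 1.
Kraft's inequality requires Σ ≤ 1; here Σ = 1 ≤ 1, so such a prefix code exists.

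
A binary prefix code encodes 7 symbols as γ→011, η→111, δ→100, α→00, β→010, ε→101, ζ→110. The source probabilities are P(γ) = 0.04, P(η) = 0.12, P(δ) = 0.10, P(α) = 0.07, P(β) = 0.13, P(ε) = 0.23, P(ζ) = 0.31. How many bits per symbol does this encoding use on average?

2.93 bits/symbol

L̄ = Σ pᵢ·ℓᵢ = 0.04·3 + 0.12·3 + 0.10·3 + 0.07·2 + 0.13·3 + 0.23·3 + 0.31·3 = 2.93 bits/symbol.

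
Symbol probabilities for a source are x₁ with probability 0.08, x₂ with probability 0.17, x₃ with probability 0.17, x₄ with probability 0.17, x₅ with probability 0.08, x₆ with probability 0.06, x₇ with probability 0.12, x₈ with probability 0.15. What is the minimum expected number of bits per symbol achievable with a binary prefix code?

Repeatedly combine the two least-probable nodes; the expected code length is the sum of the merged weights.
merge 3/50 + 2/25 → 7/50
merge 2/25 + 3/25 → 1/5
merge 7/50 + 3/20 → 29/100
merge 17/100 + 17/100 → 17/50
merge 17/100 + 1/5 → 37/100
merge 29/100 + 17/50 → 63/100
merge 37/100 + 63/100 → 1
L = 7/50 + 1/5 + 29/100 + 17/50 + 37/100 + 63/100 + 1 = 297/100 = 2.97 bits/symbol.

2.97 bits/symbol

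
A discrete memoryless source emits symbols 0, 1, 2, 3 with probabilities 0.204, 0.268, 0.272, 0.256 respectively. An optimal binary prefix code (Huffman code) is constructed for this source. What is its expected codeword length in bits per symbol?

Repeatedly combine the two least-probable nodes; the expected code length is the sum of the merged weights.
merge 51/250 + 32/125 → 23/50
merge 67/250 + 34/125 → 27/50
merge 23/50 + 27/50 → 1
L = 23/50 + 27/50 + 1 = 2 bits/symbol.

2 bits/symbol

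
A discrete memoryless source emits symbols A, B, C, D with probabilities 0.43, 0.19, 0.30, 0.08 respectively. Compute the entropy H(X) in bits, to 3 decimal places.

H = −Σ pᵢ log₂ pᵢ.
−0.43·log₂(0.43) = 0.5236
−0.19·log₂(0.19) = 0.4552
−0.30·log₂(0.30) = 0.5211
−0.08·log₂(0.08) = 0.2915
Sum ≈ 1.7914 → 1.791 bits.

1.791 bits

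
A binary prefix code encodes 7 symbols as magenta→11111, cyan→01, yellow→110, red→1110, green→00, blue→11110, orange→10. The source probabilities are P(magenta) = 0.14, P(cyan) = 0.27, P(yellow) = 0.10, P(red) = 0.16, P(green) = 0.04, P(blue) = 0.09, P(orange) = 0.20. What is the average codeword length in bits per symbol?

L̄ = Σ pᵢ·ℓᵢ = 0.14·5 + 0.27·2 + 0.10·3 + 0.16·4 + 0.04·2 + 0.09·5 + 0.20·2 = 3.11 bits/symbol.

3.11 bits/symbol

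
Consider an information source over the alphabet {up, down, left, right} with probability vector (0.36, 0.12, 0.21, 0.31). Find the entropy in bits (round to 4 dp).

H = −Σ pᵢ log₂ pᵢ.
−0.36·log₂(0.36) = 0.5306
−0.12·log₂(0.12) = 0.3671
−0.21·log₂(0.21) = 0.4728
−0.31·log₂(0.31) = 0.5238
Sum ≈ 1.8943 → 1.8943 bits.

1.8943 bits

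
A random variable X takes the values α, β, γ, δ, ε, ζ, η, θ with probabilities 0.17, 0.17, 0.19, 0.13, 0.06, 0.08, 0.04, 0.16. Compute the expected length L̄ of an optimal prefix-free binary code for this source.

Repeatedly combine the two least-probable nodes; the expected code length is the sum of the merged weights.
merge 1/25 + 3/50 → 1/10
merge 2/25 + 1/10 → 9/50
merge 13/100 + 4/25 → 29/100
merge 17/100 + 17/100 → 17/50
merge 9/50 + 19/100 → 37/100
merge 29/100 + 17/50 → 63/100
merge 37/100 + 63/100 → 1
L = 1/10 + 9/50 + 29/100 + 17/50 + 37/100 + 63/100 + 1 = 291/100 = 2.91 bits/symbol.

2.91 bits/symbol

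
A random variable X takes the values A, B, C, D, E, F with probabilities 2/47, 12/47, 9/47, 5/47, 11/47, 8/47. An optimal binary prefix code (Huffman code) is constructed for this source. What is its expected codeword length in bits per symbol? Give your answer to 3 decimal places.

Repeatedly combine the two least-probable nodes; the expected code length is the sum of the merged weights.
merge 2/47 + 5/47 → 7/47
merge 7/47 + 8/47 → 15/47
merge 9/47 + 11/47 → 20/47
merge 12/47 + 15/47 → 27/47
merge 20/47 + 27/47 → 1
L = 7/47 + 15/47 + 20/47 + 27/47 + 1 = 116/47 ≈ 2.468 bits/symbol.

2.468 bits/symbol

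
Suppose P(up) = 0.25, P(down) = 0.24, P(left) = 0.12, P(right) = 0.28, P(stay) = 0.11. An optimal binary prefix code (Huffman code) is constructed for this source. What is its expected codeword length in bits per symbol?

Repeatedly combine the two least-probable nodes; the expected code length is the sum of the merged weights.
merge 11/100 + 3/25 → 23/100
merge 23/100 + 6/25 → 47/100
merge 1/4 + 7/25 → 53/100
merge 47/100 + 53/100 → 1
L = 23/100 + 47/100 + 53/100 + 1 = 223/100 = 2.23 bits/symbol.

2.23 bits/symbol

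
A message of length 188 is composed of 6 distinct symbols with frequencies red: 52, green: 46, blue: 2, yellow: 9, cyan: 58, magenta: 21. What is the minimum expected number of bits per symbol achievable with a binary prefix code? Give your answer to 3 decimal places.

Probabilities are the counts divided by 188.
Repeatedly combine the two least-probable nodes; the expected code length is the sum of the merged weights.
merge 1/94 + 9/188 → 11/188
merge 11/188 + 21/188 → 8/47
merge 8/47 + 23/94 → 39/94
merge 13/47 + 29/94 → 55/94
merge 39/94 + 55/94 → 1
L = 11/188 + 8/47 + 39/94 + 55/94 + 1 = 419/188 ≈ 2.229 bits/symbol.

2.229 bits/symbol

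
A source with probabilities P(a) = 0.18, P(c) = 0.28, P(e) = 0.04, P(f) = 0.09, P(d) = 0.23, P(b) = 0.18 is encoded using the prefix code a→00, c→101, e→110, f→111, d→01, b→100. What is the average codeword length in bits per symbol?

2.59 bits/symbol

L̄ = Σ pᵢ·ℓᵢ = 0.18·2 + 0.28·3 + 0.04·3 + 0.09·3 + 0.23·2 + 0.18·3 = 2.59 bits/symbol.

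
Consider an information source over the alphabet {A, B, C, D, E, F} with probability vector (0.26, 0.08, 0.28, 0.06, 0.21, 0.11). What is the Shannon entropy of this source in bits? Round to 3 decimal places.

H = −Σ pᵢ log₂ pᵢ.
−0.26·log₂(0.26) = 0.5053
−0.08·log₂(0.08) = 0.2915
−0.28·log₂(0.28) = 0.5142
−0.06·log₂(0.06) = 0.2435
−0.21·log₂(0.21) = 0.4728
−0.11·log₂(0.11) = 0.3503
Sum ≈ 2.3777 → 2.378 bits.

2.378 bits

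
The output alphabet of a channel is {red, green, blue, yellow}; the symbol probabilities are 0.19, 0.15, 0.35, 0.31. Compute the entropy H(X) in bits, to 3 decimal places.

H = −Σ pᵢ log₂ pᵢ.
−0.19·log₂(0.19) = 0.4552
−0.15·log₂(0.15) = 0.4105
−0.35·log₂(0.35) = 0.5301
−0.31·log₂(0.31) = 0.5238
Sum ≈ 1.9197 → 1.920 bits.

1.920 bits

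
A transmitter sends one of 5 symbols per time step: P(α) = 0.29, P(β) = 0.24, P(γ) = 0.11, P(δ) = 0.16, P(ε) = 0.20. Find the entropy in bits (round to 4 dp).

2.2497 bits

H = −Σ pᵢ log₂ pᵢ.
−0.29·log₂(0.29) = 0.5179
−0.24·log₂(0.24) = 0.4941
−0.11·log₂(0.11) = 0.3503
−0.16·log₂(0.16) = 0.4230
−0.20·log₂(0.20) = 0.4644
Sum ≈ 2.2497 → 2.2497 bits.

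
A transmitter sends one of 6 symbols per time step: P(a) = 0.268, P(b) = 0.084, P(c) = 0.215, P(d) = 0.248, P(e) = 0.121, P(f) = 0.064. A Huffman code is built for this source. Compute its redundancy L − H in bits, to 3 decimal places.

Entropy H = −Σ p log₂ p ≈ 2.4074 bits.
Huffman merges: 8/125+21/250→37/250; 121/1000+37/250→269/1000; 43/200+31/125→463/1000; 67/250+269/1000→537/1000; 463/1000+537/1000→1. L = 2417/1000 ≈ 2.4170.
L − H = 2.4170 − 2.4074 = 0.010 bits.

0.010 bits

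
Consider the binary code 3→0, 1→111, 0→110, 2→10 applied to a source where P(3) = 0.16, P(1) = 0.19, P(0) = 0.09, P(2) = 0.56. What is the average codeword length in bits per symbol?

L̄ = Σ pᵢ·ℓᵢ = 0.16·1 + 0.19·3 + 0.09·3 + 0.56·2 = 2.12 bits/symbol.

2.12 bits/symbol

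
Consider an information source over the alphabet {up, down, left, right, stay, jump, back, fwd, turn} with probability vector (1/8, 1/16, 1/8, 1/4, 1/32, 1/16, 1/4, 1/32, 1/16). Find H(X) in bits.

2.8125 bits

Each probability is a power of 1/2, so log₂(1/p) is an integer.
H = Σ p·log₂(1/p) = 1/8·3 + 1/16·4 + 1/8·3 + 1/4·2 + 1/32·5 + 1/16·4 + 1/4·2 + 1/32·5 + 1/16·4 = 2.8125 bits.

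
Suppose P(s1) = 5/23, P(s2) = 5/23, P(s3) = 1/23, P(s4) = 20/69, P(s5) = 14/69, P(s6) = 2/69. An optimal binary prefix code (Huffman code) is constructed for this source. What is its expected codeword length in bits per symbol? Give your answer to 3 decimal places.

2.348 bits/symbol

Repeatedly combine the two least-probable nodes; the expected code length is the sum of the merged weights.
merge 2/69 + 1/23 → 5/69
merge 5/69 + 14/69 → 19/69
merge 5/23 + 5/23 → 10/23
merge 19/69 + 20/69 → 13/23
merge 10/23 + 13/23 → 1
L = 5/69 + 19/69 + 10/23 + 13/23 + 1 = 54/23 ≈ 2.348 bits/symbol.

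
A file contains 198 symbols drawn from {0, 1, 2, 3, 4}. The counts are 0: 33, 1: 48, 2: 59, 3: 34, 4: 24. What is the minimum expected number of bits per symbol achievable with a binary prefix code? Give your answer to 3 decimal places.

Probabilities are the counts divided by 198.
Repeatedly combine the two least-probable nodes; the expected code length is the sum of the merged weights.
merge 4/33 + 1/6 → 19/66
merge 17/99 + 8/33 → 41/99
merge 19/66 + 59/198 → 58/99
merge 41/99 + 58/99 → 1
L = 19/66 + 41/99 + 58/99 + 1 = 151/66 ≈ 2.288 bits/symbol.

2.288 bits/symbol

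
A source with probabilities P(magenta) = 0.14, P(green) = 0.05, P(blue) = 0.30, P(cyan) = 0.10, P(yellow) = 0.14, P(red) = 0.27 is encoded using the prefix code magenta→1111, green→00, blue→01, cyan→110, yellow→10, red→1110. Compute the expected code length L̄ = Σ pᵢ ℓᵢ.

L̄ = Σ pᵢ·ℓᵢ = 0.14·4 + 0.05·2 + 0.30·2 + 0.10·3 + 0.14·2 + 0.27·4 = 2.92 bits/symbol.

2.92 bits/symbol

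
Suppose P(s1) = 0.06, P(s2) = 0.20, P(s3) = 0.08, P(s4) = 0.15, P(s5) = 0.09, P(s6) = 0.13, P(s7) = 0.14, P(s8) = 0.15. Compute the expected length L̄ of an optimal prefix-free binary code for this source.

Repeatedly combine the two least-probable nodes; the expected code length is the sum of the merged weights.
merge 3/50 + 2/25 → 7/50
merge 9/100 + 13/100 → 11/50
merge 7/50 + 7/50 → 7/25
merge 3/20 + 3/20 → 3/10
merge 1/5 + 11/50 → 21/50
merge 7/25 + 3/10 → 29/50
merge 21/50 + 29/50 → 1
L = 7/50 + 11/50 + 7/25 + 3/10 + 21/50 + 29/50 + 1 = 147/50 = 2.94 bits/symbol.

2.94 bits/symbol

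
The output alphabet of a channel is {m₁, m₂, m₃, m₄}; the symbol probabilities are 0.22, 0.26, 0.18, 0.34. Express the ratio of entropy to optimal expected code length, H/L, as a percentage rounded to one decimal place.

Entropy H = −Σ p log₂ p ≈ 1.9603 bits.
Huffman merges: 9/50+11/50→2/5; 13/50+17/50→3/5; 2/5+3/5→1. L = 2 ≈ 2.0000.
Efficiency = H/L = 1.9603/2.0000 = 98.0%.

98.0%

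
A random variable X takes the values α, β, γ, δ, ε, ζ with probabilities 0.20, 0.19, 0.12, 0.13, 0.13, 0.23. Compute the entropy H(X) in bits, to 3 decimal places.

2.540 bits

H = −Σ pᵢ log₂ pᵢ.
−0.20·log₂(0.20) = 0.4644
−0.19·log₂(0.19) = 0.4552
−0.12·log₂(0.12) = 0.3671
−0.13·log₂(0.13) = 0.3826
−0.13·log₂(0.13) = 0.3826
−0.23·log₂(0.23) = 0.4877
Sum ≈ 2.5396 → 2.540 bits.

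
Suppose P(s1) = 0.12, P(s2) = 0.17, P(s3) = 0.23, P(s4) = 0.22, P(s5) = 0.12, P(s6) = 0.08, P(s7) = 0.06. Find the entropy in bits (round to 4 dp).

2.6720 bits

H = −Σ pᵢ log₂ pᵢ.
−0.12·log₂(0.12) = 0.3671
−0.17·log₂(0.17) = 0.4346
−0.23·log₂(0.23) = 0.4877
−0.22·log₂(0.22) = 0.4806
−0.12·log₂(0.12) = 0.3671
−0.08·log₂(0.08) = 0.2915
−0.06·log₂(0.06) = 0.2435
Sum ≈ 2.6720 → 2.6720 bits.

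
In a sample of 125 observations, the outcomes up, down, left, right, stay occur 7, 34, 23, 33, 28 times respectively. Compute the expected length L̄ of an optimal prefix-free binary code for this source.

Probabilities are the counts divided by 125.
Repeatedly combine the two least-probable nodes; the expected code length is the sum of the merged weights.
merge 7/125 + 23/125 → 6/25
merge 28/125 + 6/25 → 58/125
merge 33/125 + 34/125 → 67/125
merge 58/125 + 67/125 → 1
L = 6/25 + 58/125 + 67/125 + 1 = 56/25 = 2.24 bits/symbol.

2.24 bits/symbol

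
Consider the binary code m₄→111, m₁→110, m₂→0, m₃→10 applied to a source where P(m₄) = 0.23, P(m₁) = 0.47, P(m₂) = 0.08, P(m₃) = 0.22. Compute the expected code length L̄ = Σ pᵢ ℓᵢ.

L̄ = Σ pᵢ·ℓᵢ = 0.23·3 + 0.47·3 + 0.08·1 + 0.22·2 = 2.62 bits/symbol.

2.62 bits/symbol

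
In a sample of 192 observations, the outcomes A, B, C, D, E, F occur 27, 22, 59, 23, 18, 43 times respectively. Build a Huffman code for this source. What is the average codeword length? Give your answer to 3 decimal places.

2.469 bits/symbol

Probabilities are the counts divided by 192.
Repeatedly combine the two least-probable nodes; the expected code length is the sum of the merged weights.
merge 3/32 + 11/96 → 5/24
merge 23/192 + 9/64 → 25/96
merge 5/24 + 43/192 → 83/192
merge 25/96 + 59/192 → 109/192
merge 83/192 + 109/192 → 1
L = 5/24 + 25/96 + 83/192 + 109/192 + 1 = 79/32 ≈ 2.469 bits/symbol.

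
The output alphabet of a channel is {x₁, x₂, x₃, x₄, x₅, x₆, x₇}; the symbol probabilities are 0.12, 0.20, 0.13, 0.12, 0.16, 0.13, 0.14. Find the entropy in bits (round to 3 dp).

H = −Σ pᵢ log₂ pᵢ.
−0.12·log₂(0.12) = 0.3671
−0.20·log₂(0.20) = 0.4644
−0.13·log₂(0.13) = 0.3826
−0.12·log₂(0.12) = 0.3671
−0.16·log₂(0.16) = 0.4230
−0.13·log₂(0.13) = 0.3826
−0.14·log₂(0.14) = 0.3971
Sum ≈ 2.7839 → 2.784 bits.

2.784 bits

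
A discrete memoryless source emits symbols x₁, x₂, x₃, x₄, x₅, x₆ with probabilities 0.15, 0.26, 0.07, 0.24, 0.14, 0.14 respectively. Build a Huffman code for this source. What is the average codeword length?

Repeatedly combine the two least-probable nodes; the expected code length is the sum of the merged weights.
merge 7/100 + 7/50 → 21/100
merge 7/50 + 3/20 → 29/100
merge 21/100 + 6/25 → 9/20
merge 13/50 + 29/100 → 11/20
merge 9/20 + 11/20 → 1
L = 21/100 + 29/100 + 9/20 + 11/20 + 1 = 5/2 = 2.5 bits/symbol.

2.5 bits/symbol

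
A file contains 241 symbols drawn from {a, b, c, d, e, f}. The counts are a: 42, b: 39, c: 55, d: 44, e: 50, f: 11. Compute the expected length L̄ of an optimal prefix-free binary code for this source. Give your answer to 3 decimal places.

Probabilities are the counts divided by 241.
Repeatedly combine the two least-probable nodes; the expected code length is the sum of the merged weights.
merge 11/241 + 39/241 → 50/241
merge 42/241 + 44/241 → 86/241
merge 50/241 + 50/241 → 100/241
merge 55/241 + 86/241 → 141/241
merge 100/241 + 141/241 → 1
L = 50/241 + 86/241 + 100/241 + 141/241 + 1 = 618/241 ≈ 2.564 bits/symbol.

2.564 bits/symbol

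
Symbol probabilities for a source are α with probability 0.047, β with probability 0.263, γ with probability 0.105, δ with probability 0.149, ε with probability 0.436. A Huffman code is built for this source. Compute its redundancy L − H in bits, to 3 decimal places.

Entropy H = −Σ p log₂ p ≈ 1.9869 bits.
Huffman merges: 47/1000+21/200→19/125; 149/1000+19/125→301/1000; 263/1000+301/1000→141/250; 109/250+141/250→1. L = 2017/1000 ≈ 2.0170.
L − H = 2.0170 − 1.9869 = 0.030 bits.

0.030 bits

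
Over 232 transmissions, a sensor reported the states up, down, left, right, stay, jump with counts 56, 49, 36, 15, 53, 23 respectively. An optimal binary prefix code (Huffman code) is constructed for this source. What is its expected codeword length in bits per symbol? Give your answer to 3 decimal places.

Probabilities are the counts divided by 232.
Repeatedly combine the two least-probable nodes; the expected code length is the sum of the merged weights.
merge 15/232 + 23/232 → 19/116
merge 9/58 + 19/116 → 37/116
merge 49/232 + 53/232 → 51/116
merge 7/29 + 37/116 → 65/116
merge 51/116 + 65/116 → 1
L = 19/116 + 37/116 + 51/116 + 65/116 + 1 = 72/29 ≈ 2.483 bits/symbol.

2.483 bits/symbol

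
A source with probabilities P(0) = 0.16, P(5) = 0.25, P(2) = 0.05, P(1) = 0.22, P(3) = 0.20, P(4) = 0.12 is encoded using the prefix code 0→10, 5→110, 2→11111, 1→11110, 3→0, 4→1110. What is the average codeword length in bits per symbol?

3.1 bits/symbol

L̄ = Σ pᵢ·ℓᵢ = 0.16·2 + 0.25·3 + 0.05·5 + 0.22·5 + 0.20·1 + 0.12·4 = 3.1 bits/symbol.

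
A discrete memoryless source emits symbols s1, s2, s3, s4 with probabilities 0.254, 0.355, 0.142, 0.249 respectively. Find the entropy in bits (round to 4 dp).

1.9319 bits

H = −Σ pᵢ log₂ pᵢ.
−0.254·log₂(0.254) = 0.5022
−0.355·log₂(0.355) = 0.5304
−0.142·log₂(0.142) = 0.3999
−0.249·log₂(0.249) = 0.4994
Sum ≈ 1.9319 → 1.9319 bits.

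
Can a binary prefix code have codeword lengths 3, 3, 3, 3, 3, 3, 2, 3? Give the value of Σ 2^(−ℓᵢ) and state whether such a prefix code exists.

1.125; no

With common denominator 2^3 = 8: Σ 2^(−ℓᵢ) = 1/8 + 1/8 + 1/8 + 1/8 + 1/8 + 1/8 + 2/8 + 1/8 = 9/8 = 1.125.
Kraft's inequality requires Σ ≤ 1; here Σ = 1.125 > 1, so no such prefix code exists.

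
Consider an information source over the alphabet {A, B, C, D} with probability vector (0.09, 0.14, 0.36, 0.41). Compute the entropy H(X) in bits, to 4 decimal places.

1.7678 bits

H = −Σ pᵢ log₂ pᵢ.
−0.09·log₂(0.09) = 0.3127
−0.14·log₂(0.14) = 0.3971
−0.36·log₂(0.36) = 0.5306
−0.41·log₂(0.41) = 0.5274
Sum ≈ 1.7678 → 1.7678 bits.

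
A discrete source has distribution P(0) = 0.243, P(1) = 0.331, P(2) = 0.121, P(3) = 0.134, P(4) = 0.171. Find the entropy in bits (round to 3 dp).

2.217 bits

H = −Σ pᵢ log₂ pᵢ.
−0.243·log₂(0.243) = 0.4960
−0.331·log₂(0.331) = 0.5280
−0.121·log₂(0.121) = 0.3687
−0.134·log₂(0.134) = 0.3886
−0.171·log₂(0.171) = 0.4357
Sum ≈ 2.2169 → 2.217 bits.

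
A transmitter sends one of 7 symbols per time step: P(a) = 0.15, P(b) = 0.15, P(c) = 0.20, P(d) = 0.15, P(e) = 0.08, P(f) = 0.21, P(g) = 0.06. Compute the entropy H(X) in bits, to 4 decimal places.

2.7039 bits

H = −Σ pᵢ log₂ pᵢ.
−0.15·log₂(0.15) = 0.4105
−0.15·log₂(0.15) = 0.4105
−0.20·log₂(0.20) = 0.4644
−0.15·log₂(0.15) = 0.4105
−0.08·log₂(0.08) = 0.2915
−0.21·log₂(0.21) = 0.4728
−0.06·log₂(0.06) = 0.2435
Sum ≈ 2.7039 → 2.7039 bits.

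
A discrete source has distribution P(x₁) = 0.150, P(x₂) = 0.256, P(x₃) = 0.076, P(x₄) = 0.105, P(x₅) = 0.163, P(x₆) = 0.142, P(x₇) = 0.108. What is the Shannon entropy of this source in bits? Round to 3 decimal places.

2.711 bits

H = −Σ pᵢ log₂ pᵢ.
−0.150·log₂(0.150) = 0.4105
−0.256·log₂(0.256) = 0.5032
−0.076·log₂(0.076) = 0.2826
−0.105·log₂(0.105) = 0.3414
−0.163·log₂(0.163) = 0.4266
−0.142·log₂(0.142) = 0.3999
−0.108·log₂(0.108) = 0.3468
Sum ≈ 2.7110 → 2.711 bits.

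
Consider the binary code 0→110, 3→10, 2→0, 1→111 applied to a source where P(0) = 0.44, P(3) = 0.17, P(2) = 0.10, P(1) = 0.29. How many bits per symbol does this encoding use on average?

2.63 bits/symbol

L̄ = Σ pᵢ·ℓᵢ = 0.44·3 + 0.17·2 + 0.10·1 + 0.29·3 = 2.63 bits/symbol.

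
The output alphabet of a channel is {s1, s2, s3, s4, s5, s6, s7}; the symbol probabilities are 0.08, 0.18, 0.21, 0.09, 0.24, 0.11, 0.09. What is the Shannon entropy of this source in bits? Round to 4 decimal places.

H = −Σ pᵢ log₂ pᵢ.
−0.08·log₂(0.08) = 0.2915
−0.18·log₂(0.18) = 0.4453
−0.21·log₂(0.21) = 0.4728
−0.09·log₂(0.09) = 0.3127
−0.24·log₂(0.24) = 0.4941
−0.11·log₂(0.11) = 0.3503
−0.09·log₂(0.09) = 0.3127
Sum ≈ 2.6794 → 2.6794 bits.

2.6794 bits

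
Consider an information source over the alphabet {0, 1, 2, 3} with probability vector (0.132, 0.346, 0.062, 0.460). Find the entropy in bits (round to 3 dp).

H = −Σ pᵢ log₂ pᵢ.
−0.132·log₂(0.132) = 0.3856
−0.346·log₂(0.346) = 0.5298
−0.062·log₂(0.062) = 0.2487
−0.460·log₂(0.460) = 0.5153
Sum ≈ 1.6795 → 1.679 bits.

1.679 bits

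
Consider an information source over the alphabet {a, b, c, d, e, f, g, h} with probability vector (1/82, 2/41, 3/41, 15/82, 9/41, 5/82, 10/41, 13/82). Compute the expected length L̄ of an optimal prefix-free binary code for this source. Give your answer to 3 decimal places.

2.720 bits/symbol

Repeatedly combine the two least-probable nodes; the expected code length is the sum of the merged weights.
merge 1/82 + 2/41 → 5/82
merge 5/82 + 5/82 → 5/41
merge 3/41 + 5/41 → 8/41
merge 13/82 + 15/82 → 14/41
merge 8/41 + 9/41 → 17/41
merge 10/41 + 14/41 → 24/41
merge 17/41 + 24/41 → 1
L = 5/82 + 5/41 + 8/41 + 14/41 + 17/41 + 24/41 + 1 = 223/82 ≈ 2.720 bits/symbol.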